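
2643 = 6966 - 4323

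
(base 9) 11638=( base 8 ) 17203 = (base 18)161H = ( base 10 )7811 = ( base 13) 372b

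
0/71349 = 0 = 0.00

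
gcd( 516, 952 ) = 4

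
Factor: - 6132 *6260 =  - 38386320 = -2^4*3^1 * 5^1*7^1*73^1*313^1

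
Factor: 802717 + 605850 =1408567 =1408567^1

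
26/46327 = 26/46327 = 0.00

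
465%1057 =465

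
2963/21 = 141+ 2/21 = 141.10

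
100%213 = 100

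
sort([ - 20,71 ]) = [  -  20,71 ] 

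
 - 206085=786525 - 992610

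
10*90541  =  905410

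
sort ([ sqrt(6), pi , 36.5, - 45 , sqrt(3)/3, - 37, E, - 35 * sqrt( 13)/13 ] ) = [ - 45, - 37, - 35*sqrt(13 )/13, sqrt( 3) /3, sqrt( 6 ), E, pi,36.5 ]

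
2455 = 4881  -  2426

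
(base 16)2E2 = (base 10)738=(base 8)1342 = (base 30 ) oi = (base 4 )23202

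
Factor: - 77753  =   - 13^1* 5981^1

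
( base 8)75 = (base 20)31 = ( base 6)141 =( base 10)61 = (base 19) 34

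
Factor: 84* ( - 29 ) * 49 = -2^2*3^1* 7^3*29^1 = -119364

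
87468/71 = 87468/71 = 1231.94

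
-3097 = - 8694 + 5597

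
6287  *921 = 5790327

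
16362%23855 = 16362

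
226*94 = 21244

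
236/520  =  59/130 = 0.45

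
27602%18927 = 8675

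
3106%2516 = 590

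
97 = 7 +90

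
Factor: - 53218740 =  - 2^2*3^1 *5^1*886979^1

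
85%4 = 1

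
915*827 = 756705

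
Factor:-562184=- 2^3*7^1*10039^1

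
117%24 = 21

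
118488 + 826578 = 945066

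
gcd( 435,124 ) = 1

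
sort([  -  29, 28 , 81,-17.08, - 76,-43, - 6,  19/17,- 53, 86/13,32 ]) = [ - 76,  -  53,  -  43,  -  29 ,  -  17.08, - 6 , 19/17, 86/13, 28, 32, 81]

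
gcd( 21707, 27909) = 3101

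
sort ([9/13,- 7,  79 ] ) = [ - 7,9/13,  79] 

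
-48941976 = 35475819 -84417795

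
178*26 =4628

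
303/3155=303/3155 = 0.10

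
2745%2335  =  410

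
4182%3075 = 1107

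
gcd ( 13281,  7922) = 233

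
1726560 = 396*4360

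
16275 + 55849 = 72124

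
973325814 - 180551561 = 792774253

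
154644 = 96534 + 58110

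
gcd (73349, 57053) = 1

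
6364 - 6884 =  -520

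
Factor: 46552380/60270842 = 23276190/30135421= 2^1*3^1*5^1 * 7^1*271^1*409^1*30135421^(-1 )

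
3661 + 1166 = 4827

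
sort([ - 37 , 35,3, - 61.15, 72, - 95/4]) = [ - 61.15,-37, - 95/4, 3,35,72]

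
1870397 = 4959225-3088828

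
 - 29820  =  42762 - 72582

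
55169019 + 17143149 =72312168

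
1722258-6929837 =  - 5207579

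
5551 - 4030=1521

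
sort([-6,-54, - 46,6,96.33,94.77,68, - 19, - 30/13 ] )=[ - 54, - 46, - 19,-6, -30/13, 6,68,  94.77, 96.33]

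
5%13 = 5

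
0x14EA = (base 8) 12352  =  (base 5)132404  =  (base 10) 5354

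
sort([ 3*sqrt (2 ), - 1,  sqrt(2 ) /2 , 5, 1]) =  [ - 1,sqrt(2)/2,  1, 3*sqrt( 2 ), 5 ]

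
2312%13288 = 2312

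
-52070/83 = -52070/83 = - 627.35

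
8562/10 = 4281/5 =856.20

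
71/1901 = 71/1901 = 0.04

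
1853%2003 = 1853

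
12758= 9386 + 3372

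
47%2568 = 47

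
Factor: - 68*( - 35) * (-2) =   -  4760 = - 2^3 * 5^1 * 7^1*17^1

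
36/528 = 3/44 =0.07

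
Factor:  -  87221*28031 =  - 2444891851 =- 28031^1*87221^1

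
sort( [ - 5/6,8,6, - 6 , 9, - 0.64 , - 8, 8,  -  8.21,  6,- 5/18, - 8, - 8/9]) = [ - 8.21, - 8, - 8 , - 6, - 8/9,-5/6, - 0.64, - 5/18, 6,6, 8, 8, 9]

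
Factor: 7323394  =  2^1*13^1 * 281669^1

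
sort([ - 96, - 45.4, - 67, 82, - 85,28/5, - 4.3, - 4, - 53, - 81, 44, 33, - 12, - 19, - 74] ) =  [ - 96, - 85,-81, - 74,- 67, - 53, - 45.4, - 19, - 12, - 4.3, - 4, 28/5 , 33,44, 82 ]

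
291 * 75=21825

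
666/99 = 74/11  =  6.73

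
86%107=86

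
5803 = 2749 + 3054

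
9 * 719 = 6471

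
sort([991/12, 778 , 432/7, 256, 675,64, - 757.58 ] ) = [ - 757.58,432/7, 64,991/12, 256, 675 , 778]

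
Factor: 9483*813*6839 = 52726494681 = 3^2*7^1*29^1*109^1*271^1*977^1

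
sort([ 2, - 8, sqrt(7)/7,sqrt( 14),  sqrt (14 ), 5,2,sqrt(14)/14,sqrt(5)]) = [ - 8,sqrt(14 )/14, sqrt(7)/7,  2,2,sqrt( 5 ),sqrt(14),sqrt( 14),5] 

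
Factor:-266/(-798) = 3^ ( - 1)= 1/3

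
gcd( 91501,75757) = 1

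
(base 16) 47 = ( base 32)27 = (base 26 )2J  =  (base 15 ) 4B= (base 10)71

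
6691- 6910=  -  219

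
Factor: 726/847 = 6/7 = 2^1*3^1*7^( - 1) 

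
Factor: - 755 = - 5^1*151^1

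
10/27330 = 1/2733 = 0.00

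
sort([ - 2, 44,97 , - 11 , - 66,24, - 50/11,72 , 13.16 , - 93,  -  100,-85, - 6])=[ - 100, - 93, - 85,-66, - 11,-6, - 50/11, - 2, 13.16 , 24,44, 72 , 97]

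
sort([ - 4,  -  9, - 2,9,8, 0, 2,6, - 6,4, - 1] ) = [ - 9, - 6, - 4, - 2, - 1, 0, 2,4, 6,8,9]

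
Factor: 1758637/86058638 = 2^( - 1)*19^( - 1)*1093^1*1487^(-1) * 1523^( - 1)*1609^1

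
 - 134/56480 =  - 1+28173/28240 = - 0.00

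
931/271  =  931/271 = 3.44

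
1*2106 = 2106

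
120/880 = 3/22 = 0.14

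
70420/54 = 35210/27 = 1304.07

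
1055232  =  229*4608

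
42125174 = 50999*826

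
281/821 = 281/821= 0.34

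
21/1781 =21/1781 = 0.01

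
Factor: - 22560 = -2^5 * 3^1*5^1*47^1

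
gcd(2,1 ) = 1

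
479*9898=4741142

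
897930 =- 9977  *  ( - 90)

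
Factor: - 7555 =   -  5^1*1511^1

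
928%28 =4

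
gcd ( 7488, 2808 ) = 936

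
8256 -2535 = 5721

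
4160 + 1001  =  5161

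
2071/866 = 2 +339/866 = 2.39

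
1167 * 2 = 2334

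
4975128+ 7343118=12318246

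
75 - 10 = 65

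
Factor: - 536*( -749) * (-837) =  - 336025368 = - 2^3*3^3 * 7^1*31^1 * 67^1*107^1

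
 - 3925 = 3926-7851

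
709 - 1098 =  - 389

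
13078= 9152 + 3926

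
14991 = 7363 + 7628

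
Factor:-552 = -2^3*3^1*23^1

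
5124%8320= 5124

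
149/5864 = 149/5864 =0.03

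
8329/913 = 9+ 112/913 = 9.12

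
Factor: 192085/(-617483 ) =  - 205/659 = - 5^1*41^1*659^( - 1)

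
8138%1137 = 179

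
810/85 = 9+ 9/17  =  9.53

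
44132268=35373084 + 8759184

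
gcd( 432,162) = 54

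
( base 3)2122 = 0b1000111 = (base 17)43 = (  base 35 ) 21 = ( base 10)71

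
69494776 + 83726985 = 153221761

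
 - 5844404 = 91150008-96994412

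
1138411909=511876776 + 626535133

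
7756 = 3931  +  3825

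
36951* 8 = 295608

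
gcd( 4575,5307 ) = 183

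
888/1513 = 888/1513 = 0.59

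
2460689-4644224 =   -  2183535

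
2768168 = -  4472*( - 619) 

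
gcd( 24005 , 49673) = 1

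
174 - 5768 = - 5594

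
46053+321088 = 367141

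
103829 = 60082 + 43747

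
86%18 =14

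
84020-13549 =70471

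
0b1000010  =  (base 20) 36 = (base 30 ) 26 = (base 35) 1V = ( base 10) 66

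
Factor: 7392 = 2^5 * 3^1 * 7^1 * 11^1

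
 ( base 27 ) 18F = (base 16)3C0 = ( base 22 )1le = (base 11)7A3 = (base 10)960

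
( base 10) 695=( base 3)221202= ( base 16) 2B7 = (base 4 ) 22313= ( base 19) 1hb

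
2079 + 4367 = 6446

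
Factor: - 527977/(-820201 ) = 181^1*2917^1*820201^(  -  1 ) 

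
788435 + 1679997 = 2468432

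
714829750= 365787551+349042199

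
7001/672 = 10+281/672 = 10.42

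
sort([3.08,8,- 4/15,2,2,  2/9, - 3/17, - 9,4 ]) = [ - 9,- 4/15,-3/17, 2/9,2,2,3.08,4,8]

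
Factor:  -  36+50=14 = 2^1*7^1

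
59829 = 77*777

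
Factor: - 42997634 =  - 2^1*21498817^1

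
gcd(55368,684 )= 36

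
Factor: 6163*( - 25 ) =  - 5^2 * 6163^1 = -154075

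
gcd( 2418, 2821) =403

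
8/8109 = 8/8109 = 0.00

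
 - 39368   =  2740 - 42108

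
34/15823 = 34/15823 = 0.00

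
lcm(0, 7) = 0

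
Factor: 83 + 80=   163^1 =163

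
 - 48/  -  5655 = 16/1885= 0.01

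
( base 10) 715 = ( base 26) 11D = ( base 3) 222111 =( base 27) qd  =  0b1011001011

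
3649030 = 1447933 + 2201097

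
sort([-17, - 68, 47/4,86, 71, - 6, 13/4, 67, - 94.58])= [ - 94.58,-68, - 17, -6,13/4,47/4, 67, 71,86 ] 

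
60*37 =2220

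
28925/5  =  5785  =  5785.00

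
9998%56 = 30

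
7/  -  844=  - 7/844=   -0.01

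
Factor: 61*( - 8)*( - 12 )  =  5856=2^5*3^1* 61^1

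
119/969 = 7/57 = 0.12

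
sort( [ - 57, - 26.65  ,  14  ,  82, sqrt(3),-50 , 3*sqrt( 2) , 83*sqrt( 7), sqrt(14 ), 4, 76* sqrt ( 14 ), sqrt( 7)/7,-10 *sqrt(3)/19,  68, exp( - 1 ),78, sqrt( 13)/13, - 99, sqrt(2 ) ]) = [ - 99, - 57, - 50, - 26.65, - 10 * sqrt( 3 )/19, sqrt( 13 ) /13,exp( - 1 ), sqrt( 7 ) /7, sqrt( 2 ),sqrt( 3 ), sqrt ( 14 ), 4,3*sqrt( 2 ) , 14, 68, 78, 82, 83 * sqrt( 7 ), 76*sqrt( 14) ] 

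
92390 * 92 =8499880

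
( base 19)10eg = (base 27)9ld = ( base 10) 7141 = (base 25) BAG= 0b1101111100101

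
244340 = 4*61085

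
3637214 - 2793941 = 843273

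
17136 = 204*84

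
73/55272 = 73/55272 = 0.00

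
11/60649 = 11/60649 = 0.00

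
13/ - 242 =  - 13/242= - 0.05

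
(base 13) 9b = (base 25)53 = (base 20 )68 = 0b10000000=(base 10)128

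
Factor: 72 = 2^3*3^2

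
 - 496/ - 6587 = 496/6587 = 0.08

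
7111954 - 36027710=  - 28915756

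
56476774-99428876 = -42952102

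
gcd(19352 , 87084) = 9676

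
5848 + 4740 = 10588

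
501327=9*55703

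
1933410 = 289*6690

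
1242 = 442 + 800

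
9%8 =1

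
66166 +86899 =153065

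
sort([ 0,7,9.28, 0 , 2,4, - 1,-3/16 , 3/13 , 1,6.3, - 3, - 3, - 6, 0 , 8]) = [ - 6,  -  3, - 3,-1,- 3/16, 0, 0,0 , 3/13, 1,2, 4, 6.3 , 7, 8,9.28]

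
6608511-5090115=1518396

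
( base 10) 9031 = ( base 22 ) IEB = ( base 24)FG7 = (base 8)21507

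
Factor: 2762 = 2^1*1381^1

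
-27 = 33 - 60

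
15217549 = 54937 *277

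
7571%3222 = 1127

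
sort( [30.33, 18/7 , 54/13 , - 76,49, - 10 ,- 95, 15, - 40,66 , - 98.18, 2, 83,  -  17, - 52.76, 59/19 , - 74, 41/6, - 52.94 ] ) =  [  -  98.18, - 95, - 76,- 74,-52.94, - 52.76,-40, - 17, - 10, 2,18/7, 59/19, 54/13 , 41/6, 15, 30.33, 49, 66, 83] 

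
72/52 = 1  +  5/13  =  1.38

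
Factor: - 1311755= - 5^1*262351^1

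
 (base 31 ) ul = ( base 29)13n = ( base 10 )951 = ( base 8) 1667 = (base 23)1i8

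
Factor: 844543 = 7^1*17^1 * 47^1*151^1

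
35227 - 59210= - 23983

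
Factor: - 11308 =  - 2^2 * 11^1*257^1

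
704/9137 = 704/9137 = 0.08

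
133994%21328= 6026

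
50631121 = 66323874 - 15692753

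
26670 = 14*1905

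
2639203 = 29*91007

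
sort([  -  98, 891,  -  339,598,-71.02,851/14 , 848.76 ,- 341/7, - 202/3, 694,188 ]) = [-339,  -  98 ,- 71.02, - 202/3, - 341/7, 851/14,188,598,694,848.76, 891]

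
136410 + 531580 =667990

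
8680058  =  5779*1502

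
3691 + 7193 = 10884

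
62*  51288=3179856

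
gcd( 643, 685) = 1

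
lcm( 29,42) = 1218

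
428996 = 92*4663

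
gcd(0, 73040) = 73040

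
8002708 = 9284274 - 1281566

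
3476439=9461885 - 5985446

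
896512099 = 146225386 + 750286713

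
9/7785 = 1/865   =  0.00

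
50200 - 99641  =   -49441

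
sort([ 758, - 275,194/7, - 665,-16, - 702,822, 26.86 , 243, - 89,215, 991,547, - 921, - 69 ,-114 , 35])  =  [-921, - 702 ,- 665, - 275, - 114,-89, - 69, - 16,26.86,  194/7,  35,215,243,547,758, 822,991] 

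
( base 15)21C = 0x1dd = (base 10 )477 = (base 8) 735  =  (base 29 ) GD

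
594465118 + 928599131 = 1523064249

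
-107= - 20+-87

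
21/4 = 21/4 = 5.25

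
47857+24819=72676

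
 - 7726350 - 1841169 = - 9567519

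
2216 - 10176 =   -  7960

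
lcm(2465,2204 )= 187340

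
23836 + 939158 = 962994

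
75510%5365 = 400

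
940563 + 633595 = 1574158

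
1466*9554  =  14006164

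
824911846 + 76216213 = 901128059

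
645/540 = 1 + 7/36 = 1.19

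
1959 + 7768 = 9727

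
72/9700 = 18/2425=0.01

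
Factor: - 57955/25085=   -  29^( - 1)*67^1 = -  67/29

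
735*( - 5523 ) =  - 4059405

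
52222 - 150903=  - 98681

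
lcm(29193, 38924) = 116772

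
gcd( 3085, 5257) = 1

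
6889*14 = 96446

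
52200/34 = 26100/17 = 1535.29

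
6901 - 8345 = - 1444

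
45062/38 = 1185 + 16/19  =  1185.84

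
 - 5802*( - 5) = 29010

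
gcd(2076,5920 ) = 4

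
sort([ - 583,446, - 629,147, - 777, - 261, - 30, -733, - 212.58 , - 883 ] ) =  [ - 883, - 777,- 733, - 629,-583, - 261, - 212.58, - 30, 147, 446]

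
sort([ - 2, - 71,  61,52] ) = [-71 ,-2,  52, 61 ]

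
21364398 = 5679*3762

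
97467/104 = 97467/104 =937.18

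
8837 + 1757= 10594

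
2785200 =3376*825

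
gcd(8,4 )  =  4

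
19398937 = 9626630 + 9772307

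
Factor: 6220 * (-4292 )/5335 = -2^4 * 11^( - 1)*29^1*37^1*97^( - 1) * 311^1 = - 5339248/1067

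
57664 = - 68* ( - 848 ) 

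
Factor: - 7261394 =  - 2^1*7^1 * 509^1 *1019^1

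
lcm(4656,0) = 0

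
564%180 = 24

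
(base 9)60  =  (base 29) 1p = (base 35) 1j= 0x36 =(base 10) 54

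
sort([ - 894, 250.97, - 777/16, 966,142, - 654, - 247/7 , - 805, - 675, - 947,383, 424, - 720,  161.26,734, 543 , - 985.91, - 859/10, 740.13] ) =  [ - 985.91, - 947,-894, - 805, - 720 ,-675, -654, - 859/10, - 777/16, - 247/7,142,161.26,250.97, 383,  424,543,  734,740.13 , 966 ] 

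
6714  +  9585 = 16299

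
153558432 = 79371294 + 74187138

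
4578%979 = 662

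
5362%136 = 58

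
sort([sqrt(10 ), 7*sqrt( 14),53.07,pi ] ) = [pi , sqrt(10 ), 7 * sqrt(14 ) , 53.07]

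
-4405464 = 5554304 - 9959768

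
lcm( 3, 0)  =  0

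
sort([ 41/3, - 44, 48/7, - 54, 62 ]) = [-54, - 44, 48/7, 41/3, 62]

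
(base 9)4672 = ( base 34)2XX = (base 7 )13052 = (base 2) 110110001011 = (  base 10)3467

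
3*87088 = 261264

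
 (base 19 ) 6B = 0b1111101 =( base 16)7D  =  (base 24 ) 55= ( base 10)125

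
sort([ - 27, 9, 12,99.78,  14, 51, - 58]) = [ - 58, - 27, 9, 12 , 14,51, 99.78] 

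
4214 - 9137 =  - 4923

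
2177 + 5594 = 7771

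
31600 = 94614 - 63014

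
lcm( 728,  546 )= 2184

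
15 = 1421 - 1406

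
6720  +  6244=12964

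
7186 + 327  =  7513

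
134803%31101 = 10399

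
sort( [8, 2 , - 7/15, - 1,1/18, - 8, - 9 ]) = [ - 9,-8 ,-1,-7/15 , 1/18,2 , 8]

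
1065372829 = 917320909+148051920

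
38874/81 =479 + 25/27 = 479.93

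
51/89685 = 17/29895  =  0.00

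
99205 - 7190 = 92015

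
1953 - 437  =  1516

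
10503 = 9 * 1167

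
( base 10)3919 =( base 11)2a43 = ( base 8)7517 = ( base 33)3jp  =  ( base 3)12101011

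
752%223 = 83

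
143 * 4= 572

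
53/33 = 1 + 20/33=1.61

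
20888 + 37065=57953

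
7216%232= 24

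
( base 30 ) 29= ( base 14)4D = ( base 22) 33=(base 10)69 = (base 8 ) 105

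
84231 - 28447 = 55784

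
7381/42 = 7381/42 =175.74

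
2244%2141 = 103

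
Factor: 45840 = 2^4*3^1*5^1*191^1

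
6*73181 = 439086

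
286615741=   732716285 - 446100544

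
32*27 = 864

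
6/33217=6/33217=0.00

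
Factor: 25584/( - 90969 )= - 8528/30323 = - 2^4*13^1*41^1*30323^( - 1 ) 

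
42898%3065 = 3053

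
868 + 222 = 1090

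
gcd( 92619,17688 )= 3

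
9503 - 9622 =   -  119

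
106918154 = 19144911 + 87773243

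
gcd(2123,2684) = 11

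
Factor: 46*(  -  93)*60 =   -  2^3 * 3^2*5^1*23^1*31^1 =- 256680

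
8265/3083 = 8265/3083 = 2.68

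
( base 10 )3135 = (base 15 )de0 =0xc3f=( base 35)2jk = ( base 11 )23A0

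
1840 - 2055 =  - 215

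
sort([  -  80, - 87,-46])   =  [  -  87, - 80,-46] 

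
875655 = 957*915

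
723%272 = 179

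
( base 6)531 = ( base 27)7a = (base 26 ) 7H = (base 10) 199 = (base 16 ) c7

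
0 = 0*7748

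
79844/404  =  197 + 64/101 = 197.63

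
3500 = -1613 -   -  5113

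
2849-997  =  1852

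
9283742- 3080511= 6203231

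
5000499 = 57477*87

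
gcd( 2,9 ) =1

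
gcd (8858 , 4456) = 2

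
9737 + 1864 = 11601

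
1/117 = 1/117=0.01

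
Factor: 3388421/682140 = 2^( - 2 )*3^( -1)*5^(-1)*137^1*11369^ ( - 1)*24733^1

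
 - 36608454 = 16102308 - 52710762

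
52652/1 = 52652 = 52652.00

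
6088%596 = 128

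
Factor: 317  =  317^1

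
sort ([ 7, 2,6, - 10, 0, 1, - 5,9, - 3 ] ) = [ - 10, - 5,  -  3, 0, 1, 2,6, 7, 9 ] 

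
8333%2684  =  281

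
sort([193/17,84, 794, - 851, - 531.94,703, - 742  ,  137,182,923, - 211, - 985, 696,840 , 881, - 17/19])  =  [  -  985,-851, - 742, - 531.94, - 211,-17/19,193/17,  84, 137, 182,696, 703,794,840,881 , 923]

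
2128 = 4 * 532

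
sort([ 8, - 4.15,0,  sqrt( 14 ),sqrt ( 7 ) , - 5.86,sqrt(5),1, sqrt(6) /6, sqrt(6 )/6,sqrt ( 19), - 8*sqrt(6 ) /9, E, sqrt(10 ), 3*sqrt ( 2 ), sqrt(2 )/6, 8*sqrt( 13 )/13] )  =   [ - 5.86, - 4.15, - 8*sqrt(6) /9,  0,sqrt( 2) /6, sqrt ( 6 ) /6, sqrt(6) /6,1, 8*sqrt (13)/13, sqrt( 5), sqrt( 7), E,sqrt(10),sqrt(14),3*sqrt( 2),  sqrt (19),8]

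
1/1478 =1/1478= 0.00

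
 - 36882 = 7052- 43934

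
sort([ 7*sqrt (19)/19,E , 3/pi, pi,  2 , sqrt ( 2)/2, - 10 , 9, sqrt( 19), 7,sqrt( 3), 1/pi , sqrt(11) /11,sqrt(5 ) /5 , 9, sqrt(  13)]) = [ - 10, sqrt( 11 )/11  ,  1/pi , sqrt(5 )/5, sqrt ( 2)/2,3/pi, 7*sqrt( 19 ) /19, sqrt( 3), 2, E, pi, sqrt ( 13),sqrt(19), 7 , 9,9] 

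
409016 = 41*9976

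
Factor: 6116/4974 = 2^1*3^(  -  1 )*11^1*139^1*829^( - 1 ) = 3058/2487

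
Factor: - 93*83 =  - 7719 = - 3^1 * 31^1*83^1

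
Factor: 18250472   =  2^3*37^1*61657^1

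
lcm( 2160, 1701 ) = 136080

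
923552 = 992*931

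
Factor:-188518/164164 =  - 2^( - 1)*7^ (-1)*11^1*13^( - 1)*19^1= - 209/182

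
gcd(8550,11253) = 3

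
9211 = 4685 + 4526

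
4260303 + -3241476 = 1018827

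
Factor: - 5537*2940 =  - 2^2*3^1*5^1*7^4 * 113^1 = - 16278780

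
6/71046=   1/11841 = 0.00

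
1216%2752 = 1216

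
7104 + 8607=15711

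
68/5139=68/5139  =  0.01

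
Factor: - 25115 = -5^1*5023^1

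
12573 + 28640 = 41213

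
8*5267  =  42136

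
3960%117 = 99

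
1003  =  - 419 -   -  1422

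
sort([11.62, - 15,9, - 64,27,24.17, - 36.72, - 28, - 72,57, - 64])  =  [ - 72, - 64 , - 64, -36.72,-28, - 15,  9 , 11.62, 24.17,27, 57] 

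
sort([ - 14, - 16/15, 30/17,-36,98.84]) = [ - 36, - 14, - 16/15 , 30/17,98.84]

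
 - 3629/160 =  - 23 + 51/160 =- 22.68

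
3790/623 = 3790/623 = 6.08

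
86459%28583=710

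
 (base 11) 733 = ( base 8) 1563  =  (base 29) 11d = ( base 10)883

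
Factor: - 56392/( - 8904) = 3^(-1) * 19^1 = 19/3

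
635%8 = 3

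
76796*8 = 614368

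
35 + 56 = 91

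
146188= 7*20884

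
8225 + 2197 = 10422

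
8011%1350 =1261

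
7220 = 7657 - 437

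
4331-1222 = 3109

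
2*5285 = 10570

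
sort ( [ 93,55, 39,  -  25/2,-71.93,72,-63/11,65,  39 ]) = [ - 71.93,- 25/2,-63/11,39,39 , 55 , 65, 72, 93]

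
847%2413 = 847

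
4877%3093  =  1784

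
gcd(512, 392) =8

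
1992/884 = 498/221 = 2.25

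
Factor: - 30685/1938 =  - 2^(  -  1)*3^(-1 )*5^1*19^1  =  -95/6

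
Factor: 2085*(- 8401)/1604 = - 17516085/1604 = - 2^(  -  2)*3^1*5^1* 31^1 * 139^1* 271^1*401^(- 1 )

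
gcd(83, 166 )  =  83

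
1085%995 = 90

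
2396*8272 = 19819712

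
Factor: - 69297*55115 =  - 3819304155 = - 3^1*5^1*73^1 * 151^1*23099^1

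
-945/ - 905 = 1 + 8/181 = 1.04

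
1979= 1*1979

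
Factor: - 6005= - 5^1* 1201^1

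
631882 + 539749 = 1171631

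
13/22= 13/22 = 0.59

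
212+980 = 1192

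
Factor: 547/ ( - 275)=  - 5^( - 2 ) * 11^( - 1 ) * 547^1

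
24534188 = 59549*412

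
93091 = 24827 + 68264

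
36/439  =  36/439 = 0.08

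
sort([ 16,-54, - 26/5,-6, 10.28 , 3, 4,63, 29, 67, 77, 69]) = [ - 54, - 6, - 26/5, 3, 4,10.28, 16, 29, 63, 67, 69, 77]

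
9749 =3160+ 6589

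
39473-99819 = - 60346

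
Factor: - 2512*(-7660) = 19241920 = 2^6* 5^1*157^1*383^1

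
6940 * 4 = 27760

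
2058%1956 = 102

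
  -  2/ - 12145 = 2/12145 = 0.00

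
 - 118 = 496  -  614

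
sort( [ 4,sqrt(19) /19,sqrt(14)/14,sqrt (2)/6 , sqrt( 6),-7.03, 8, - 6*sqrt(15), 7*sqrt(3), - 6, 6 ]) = [ - 6*sqrt( 15), - 7.03, -6,sqrt(19)/19,sqrt( 2) /6,sqrt( 14)/14, sqrt( 6),4 , 6, 8, 7*sqrt(3)]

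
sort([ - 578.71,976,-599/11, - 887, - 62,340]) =[  -  887, - 578.71 , - 62, - 599/11 , 340, 976 ]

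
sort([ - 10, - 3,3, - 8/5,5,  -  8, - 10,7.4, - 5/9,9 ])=[ - 10, - 10,  -  8, - 3,-8/5, - 5/9,3, 5,7.4 , 9] 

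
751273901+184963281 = 936237182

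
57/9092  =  57/9092 = 0.01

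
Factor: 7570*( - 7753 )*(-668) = 2^3*5^1*167^1*757^1*7753^1=39205060280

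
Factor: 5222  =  2^1*7^1 * 373^1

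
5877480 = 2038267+3839213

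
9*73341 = 660069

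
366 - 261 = 105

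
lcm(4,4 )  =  4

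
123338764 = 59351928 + 63986836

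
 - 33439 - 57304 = -90743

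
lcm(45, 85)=765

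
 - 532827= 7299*(  -  73) 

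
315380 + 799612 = 1114992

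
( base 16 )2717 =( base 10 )10007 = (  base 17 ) 20ab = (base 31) ACP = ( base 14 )390B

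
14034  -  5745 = 8289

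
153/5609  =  153/5609 = 0.03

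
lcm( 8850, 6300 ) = 371700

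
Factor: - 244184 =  -2^3*131^1*233^1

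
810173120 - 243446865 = 566726255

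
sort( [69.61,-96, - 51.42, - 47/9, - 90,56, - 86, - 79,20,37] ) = [ - 96, - 90, - 86 ,-79, - 51.42, - 47/9,20,37,56,69.61] 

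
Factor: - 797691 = - 3^1* 17^1*15641^1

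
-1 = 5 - 6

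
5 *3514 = 17570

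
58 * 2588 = 150104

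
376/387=376/387  =  0.97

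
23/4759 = 23/4759 = 0.00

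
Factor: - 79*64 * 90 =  -2^7*3^2*5^1 * 79^1  =  - 455040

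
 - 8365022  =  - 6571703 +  - 1793319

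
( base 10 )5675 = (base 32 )5hb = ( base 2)1011000101011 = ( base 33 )56W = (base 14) 20d5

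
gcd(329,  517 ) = 47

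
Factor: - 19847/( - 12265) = 89/55 =5^( - 1)*11^( - 1)*89^1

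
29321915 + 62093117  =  91415032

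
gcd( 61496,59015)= 1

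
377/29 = 13 = 13.00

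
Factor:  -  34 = - 2^1*  17^1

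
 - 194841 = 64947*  (  -  3) 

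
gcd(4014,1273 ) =1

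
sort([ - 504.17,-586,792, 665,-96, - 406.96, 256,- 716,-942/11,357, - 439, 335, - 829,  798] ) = [  -  829, - 716,  -  586,-504.17, - 439, - 406.96, - 96,  -  942/11, 256 , 335,  357, 665,792  ,  798 ]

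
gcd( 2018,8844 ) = 2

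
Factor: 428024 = 2^3*53503^1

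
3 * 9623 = 28869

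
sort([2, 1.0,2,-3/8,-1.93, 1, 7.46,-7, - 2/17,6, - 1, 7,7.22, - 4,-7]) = [  -  7, -7, - 4 ,-1.93, - 1,-3/8,  -  2/17, 1.0, 1, 2,2 , 6, 7, 7.22,7.46 ]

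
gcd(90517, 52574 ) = 1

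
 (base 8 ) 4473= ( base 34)21H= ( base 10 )2363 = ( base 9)3215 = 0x93b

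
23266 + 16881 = 40147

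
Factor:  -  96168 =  - 2^3*3^1*4007^1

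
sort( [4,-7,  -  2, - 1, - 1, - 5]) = [ - 7, - 5, - 2, - 1, - 1, 4]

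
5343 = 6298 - 955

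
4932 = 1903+3029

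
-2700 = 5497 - 8197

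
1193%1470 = 1193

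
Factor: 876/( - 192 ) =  - 2^(- 4)*73^1 = -  73/16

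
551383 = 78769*7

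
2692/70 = 38+16/35 = 38.46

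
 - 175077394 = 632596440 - 807673834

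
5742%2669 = 404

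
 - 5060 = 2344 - 7404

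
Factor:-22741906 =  - 2^1*11^1*967^1*1069^1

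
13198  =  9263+3935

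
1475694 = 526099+949595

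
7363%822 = 787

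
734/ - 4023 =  - 734/4023= -0.18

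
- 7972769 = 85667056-93639825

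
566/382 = 1 + 92/191 = 1.48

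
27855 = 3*9285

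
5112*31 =158472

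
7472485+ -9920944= - 2448459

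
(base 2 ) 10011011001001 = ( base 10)9929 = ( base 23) IHG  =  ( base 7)40643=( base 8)23311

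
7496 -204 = 7292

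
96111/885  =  543/5 = 108.60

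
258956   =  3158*82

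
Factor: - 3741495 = -3^1*5^1*249433^1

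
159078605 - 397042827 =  - 237964222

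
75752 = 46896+28856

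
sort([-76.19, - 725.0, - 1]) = [-725.0, - 76.19,- 1]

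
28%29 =28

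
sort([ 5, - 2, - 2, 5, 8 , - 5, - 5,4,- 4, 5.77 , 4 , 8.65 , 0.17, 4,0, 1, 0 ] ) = [ - 5,  -  5, - 4,-2,  -  2,0, 0, 0.17,1, 4, 4, 4, 5, 5, 5.77, 8, 8.65] 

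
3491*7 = 24437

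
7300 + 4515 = 11815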